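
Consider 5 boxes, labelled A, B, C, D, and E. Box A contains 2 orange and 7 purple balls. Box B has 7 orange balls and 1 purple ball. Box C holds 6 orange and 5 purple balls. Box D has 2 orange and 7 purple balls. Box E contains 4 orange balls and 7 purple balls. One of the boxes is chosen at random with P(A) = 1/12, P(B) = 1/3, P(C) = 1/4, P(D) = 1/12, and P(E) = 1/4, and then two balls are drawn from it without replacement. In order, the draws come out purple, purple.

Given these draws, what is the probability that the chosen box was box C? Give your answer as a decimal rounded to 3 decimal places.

0.191

For each hypothesis, P(data | H) works out to: P(data | box A) = (7/9)(6/8) = 0.58333; P(data | box B) = (1/8)(0/7) = 0; P(data | box C) = (5/11)(4/10) = 0.18182; P(data | box D) = (7/9)(6/8) = 0.58333; P(data | box E) = (7/11)(6/10) = 0.38182.
The prior-weighted likelihoods are 1/12 · 0.58333 = 0.048611, 1/3 · 0 = 0, 1/4 · 0.18182 = 0.045455, 1/12 · 0.58333 = 0.048611, 1/4 · 0.38182 = 0.095455; summing to 0.23813.
By Bayes' rule, P(box C | data) = (0.045455) / (0.23813) = 0.19088.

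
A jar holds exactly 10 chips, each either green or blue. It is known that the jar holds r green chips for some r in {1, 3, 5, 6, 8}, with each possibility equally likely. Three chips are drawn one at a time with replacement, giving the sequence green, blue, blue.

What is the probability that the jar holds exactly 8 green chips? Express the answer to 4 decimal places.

0.0665

The likelihood of the observed sequence under each hypothesis: P(data | r = 1) = (1/10)(9/10)(9/10) = 0.081; P(data | r = 3) = (3/10)(7/10)(7/10) = 0.147; P(data | r = 5) = (5/10)(5/10)(5/10) = 0.125; P(data | r = 6) = (6/10)(4/10)(4/10) = 0.096; P(data | r = 8) = (8/10)(2/10)(2/10) = 0.032.
Multiplying each by its prior: 1/5 · 0.081 = 0.0162, 1/5 · 0.147 = 0.0294, 1/5 · 0.125 = 0.025, 1/5 · 0.096 = 0.0192, 1/5 · 0.032 = 0.0064; with total 0.0962.
Therefore the posterior P(r = 8 | data) = (0.0064) / (0.0962) = 0.066528.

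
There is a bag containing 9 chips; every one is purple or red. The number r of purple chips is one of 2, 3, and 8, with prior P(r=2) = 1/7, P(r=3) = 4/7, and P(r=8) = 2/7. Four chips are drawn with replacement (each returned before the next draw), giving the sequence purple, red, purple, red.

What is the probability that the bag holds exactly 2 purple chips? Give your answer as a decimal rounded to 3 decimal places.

The likelihood of the observed sequence under each hypothesis: P(data | r = 2) = (2/9)(7/9)(2/9)(7/9) = 0.029873; P(data | r = 3) = (3/9)(6/9)(3/9)(6/9) = 0.049383; P(data | r = 8) = (8/9)(1/9)(8/9)(1/9) = 0.0097546.
The prior-weighted likelihoods are 1/7 · 0.029873 = 0.0042676, 4/7 · 0.049383 = 0.028219, 2/7 · 0.0097546 = 0.002787; with total 0.035273.
Hence P(r = 2 | data) = (0.0042676) / (0.035273) = 0.12099.

0.121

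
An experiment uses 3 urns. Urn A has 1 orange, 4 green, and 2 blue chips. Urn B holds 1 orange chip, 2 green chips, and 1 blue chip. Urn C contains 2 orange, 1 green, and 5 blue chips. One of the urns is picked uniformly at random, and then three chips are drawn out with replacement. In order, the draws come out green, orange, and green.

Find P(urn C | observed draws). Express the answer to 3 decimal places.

0.035

Under each hypothesis, the probability of the observed sequence is: P(data | urn A) = (4/7)(1/7)(4/7) = 0.046647; P(data | urn B) = (2/4)(1/4)(2/4) = 0.0625; P(data | urn C) = (1/8)(2/8)(1/8) = 0.0039062.
Multiplying each by its prior: 1/3 · 0.046647 = 0.015549, 1/3 · 0.0625 = 0.020833, 1/3 · 0.0039062 = 0.0013021; with total 0.037684.
Therefore the posterior P(urn C | data) = (0.0013021) / (0.037684) = 0.034552.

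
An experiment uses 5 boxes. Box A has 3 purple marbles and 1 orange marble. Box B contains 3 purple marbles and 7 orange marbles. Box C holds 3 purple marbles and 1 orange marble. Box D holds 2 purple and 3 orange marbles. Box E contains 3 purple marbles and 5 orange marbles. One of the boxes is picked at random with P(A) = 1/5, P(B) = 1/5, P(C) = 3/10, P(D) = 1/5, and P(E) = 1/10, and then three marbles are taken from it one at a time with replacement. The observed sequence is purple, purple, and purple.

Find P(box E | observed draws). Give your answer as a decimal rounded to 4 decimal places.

0.0225

The likelihood of the observed sequence under each hypothesis: P(data | box A) = (3/4)(3/4)(3/4) = 0.42188; P(data | box B) = (3/10)(3/10)(3/10) = 0.027; P(data | box C) = (3/4)(3/4)(3/4) = 0.42188; P(data | box D) = (2/5)(2/5)(2/5) = 0.064; P(data | box E) = (3/8)(3/8)(3/8) = 0.052734.
The prior-weighted likelihoods are 1/5 · 0.42188 = 0.084375, 1/5 · 0.027 = 0.0054, 3/10 · 0.42188 = 0.12656, 1/5 · 0.064 = 0.0128, 1/10 · 0.052734 = 0.0052734; with total 0.23441.
By Bayes' rule, P(box E | data) = (0.0052734) / (0.23441) = 0.022497.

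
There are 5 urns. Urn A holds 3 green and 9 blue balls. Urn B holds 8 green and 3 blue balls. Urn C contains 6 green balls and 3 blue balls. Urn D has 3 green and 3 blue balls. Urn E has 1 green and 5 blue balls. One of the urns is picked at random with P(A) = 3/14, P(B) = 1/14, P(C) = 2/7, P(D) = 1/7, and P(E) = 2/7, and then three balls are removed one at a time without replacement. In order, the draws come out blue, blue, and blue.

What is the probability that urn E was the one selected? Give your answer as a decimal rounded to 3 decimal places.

Under each hypothesis, the probability of the observed sequence is: P(data | urn A) = (9/12)(8/11)(7/10) = 0.38182; P(data | urn B) = (3/11)(2/10)(1/9) = 0.0060606; P(data | urn C) = (3/9)(2/8)(1/7) = 0.011905; P(data | urn D) = (3/6)(2/5)(1/4) = 0.05; P(data | urn E) = (5/6)(4/5)(3/4) = 0.5.
Weighting by the prior gives 3/14 · 0.38182 = 0.081818, 1/14 · 0.0060606 = 0.0004329, 2/7 · 0.011905 = 0.0034014, 1/7 · 0.05 = 0.0071429, 2/7 · 0.5 = 0.14286; with total 0.23565.
By Bayes' rule, P(urn E | data) = (0.14286) / (0.23565) = 0.60622.

0.606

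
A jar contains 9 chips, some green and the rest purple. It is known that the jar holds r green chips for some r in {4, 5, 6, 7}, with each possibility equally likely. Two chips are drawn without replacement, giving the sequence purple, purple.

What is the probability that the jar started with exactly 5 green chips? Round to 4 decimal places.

Compute the likelihood of the observed sequence for each case: P(data | r = 4) = (5/9)(4/8) = 5/18; P(data | r = 5) = (4/9)(3/8) = 1/6; P(data | r = 6) = (3/9)(2/8) = 1/12; P(data | r = 7) = (2/9)(1/8) = 1/36.
The prior-weighted likelihoods are 1/4 · 5/18 = 5/72, 1/4 · 1/6 = 1/24, 1/4 · 1/12 = 1/48, 1/4 · 1/36 = 1/144; these sum to 5/36.
Therefore the posterior P(r = 5 | data) = (1/24) / (5/36) = 3/10.

0.3000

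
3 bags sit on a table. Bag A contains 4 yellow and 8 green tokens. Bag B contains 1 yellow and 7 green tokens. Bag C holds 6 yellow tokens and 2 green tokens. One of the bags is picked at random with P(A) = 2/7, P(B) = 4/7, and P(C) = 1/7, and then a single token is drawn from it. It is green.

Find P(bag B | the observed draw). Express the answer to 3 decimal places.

Compute the likelihood of this draw for each case: P(data | bag A) = (8/12) = 2/3; P(data | bag B) = (7/8) = 7/8; P(data | bag C) = (2/8) = 1/4.
The prior-weighted likelihoods are 2/7 · 2/3 = 4/21, 4/7 · 7/8 = 1/2, 1/7 · 1/4 = 1/28; these sum to 61/84.
Therefore the posterior P(bag B | data) = (1/2) / (61/84) = 42/61.

0.689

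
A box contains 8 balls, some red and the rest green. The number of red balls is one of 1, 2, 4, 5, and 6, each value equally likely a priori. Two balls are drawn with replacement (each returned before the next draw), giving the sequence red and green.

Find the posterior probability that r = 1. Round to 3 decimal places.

Under each hypothesis, the probability of the observed sequence is: P(data | r = 1) = (1/8)(7/8) = 7/64; P(data | r = 2) = (2/8)(6/8) = 3/16; P(data | r = 4) = (4/8)(4/8) = 1/4; P(data | r = 5) = (5/8)(3/8) = 15/64; P(data | r = 6) = (6/8)(2/8) = 3/16.
Weighting by the prior gives 1/5 · 7/64 = 7/320, 1/5 · 3/16 = 3/80, 1/5 · 1/4 = 1/20, 1/5 · 15/64 = 3/64, 1/5 · 3/16 = 3/80; with total 31/160.
So P(r = 1 | data) = (7/320) / (31/160) = 7/62.

0.113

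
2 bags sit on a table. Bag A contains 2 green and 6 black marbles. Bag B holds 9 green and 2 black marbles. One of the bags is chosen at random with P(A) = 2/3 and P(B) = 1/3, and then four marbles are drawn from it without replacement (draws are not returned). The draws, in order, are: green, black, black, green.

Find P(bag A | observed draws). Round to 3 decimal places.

The likelihood of the observed sequence under each hypothesis: P(data | bag A) = (2/8)(6/7)(5/6)(1/5) = 1/28; P(data | bag B) = (9/11)(2/10)(1/9)(8/8) = 1/55.
Multiplying each by its prior: 2/3 · 1/28 = 1/42, 1/3 · 1/55 = 1/165; with total 23/770.
Hence P(bag A | data) = (1/42) / (23/770) = 55/69.

0.797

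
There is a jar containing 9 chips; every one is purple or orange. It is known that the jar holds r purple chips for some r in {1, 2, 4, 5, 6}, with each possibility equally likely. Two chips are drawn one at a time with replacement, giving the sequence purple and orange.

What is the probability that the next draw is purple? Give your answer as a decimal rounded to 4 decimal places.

0.4500

Compute the likelihood of the observed sequence for each case: P(data | r = 1) = (1/9)(8/9) = 8/81; P(data | r = 2) = (2/9)(7/9) = 14/81; P(data | r = 4) = (4/9)(5/9) = 20/81; P(data | r = 5) = (5/9)(4/9) = 20/81; P(data | r = 6) = (6/9)(3/9) = 2/9.
Multiplying each by its prior: 1/5 · 8/81 = 8/405, 1/5 · 14/81 = 14/405, 1/5 · 20/81 = 4/81, 1/5 · 20/81 = 4/81, 1/5 · 2/9 = 2/45; these sum to 16/81.
The posterior is then P(r = 1 | data) = 1/10, P(r = 2 | data) = 7/40, P(r = 4 | data) = 1/4, P(r = 5 | data) = 1/4, P(r = 6 | data) = 9/40.
The predictive probability is P(purple next | data) = (1/9)(1/10) + (2/9)(7/40) + (4/9)(1/4) + (5/9)(1/4) + (2/3)(9/40) = 9/20.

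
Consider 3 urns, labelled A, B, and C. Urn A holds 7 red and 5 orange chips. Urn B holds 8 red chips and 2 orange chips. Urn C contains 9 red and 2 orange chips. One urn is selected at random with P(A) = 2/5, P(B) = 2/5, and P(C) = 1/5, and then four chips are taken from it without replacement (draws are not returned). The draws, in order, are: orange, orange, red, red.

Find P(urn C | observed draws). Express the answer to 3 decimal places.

0.089

The likelihood of the observed sequence under each hypothesis: P(data | urn A) = (5/12)(4/11)(7/10)(6/9) = 0.070707; P(data | urn B) = (2/10)(1/9)(8/8)(7/7) = 0.022222; P(data | urn C) = (2/11)(1/10)(9/9)(8/8) = 0.018182.
Weighting by the prior gives 2/5 · 0.070707 = 0.028283, 2/5 · 0.022222 = 0.0088889, 1/5 · 0.018182 = 0.0036364; these sum to 0.040808.
Therefore the posterior P(urn C | data) = (0.0036364) / (0.040808) = 0.089109.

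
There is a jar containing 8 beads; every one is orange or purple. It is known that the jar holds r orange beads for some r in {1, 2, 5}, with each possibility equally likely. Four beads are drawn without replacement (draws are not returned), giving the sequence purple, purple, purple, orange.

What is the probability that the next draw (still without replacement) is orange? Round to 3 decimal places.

For each hypothesis, P(data | H) works out to: P(data | r = 1) = (7/8)(6/7)(5/6)(1/5) = 1/8; P(data | r = 2) = (6/8)(5/7)(4/6)(2/5) = 1/7; P(data | r = 5) = (3/8)(2/7)(1/6)(5/5) = 1/56.
Weighting by the prior gives 1/3 · 1/8 = 1/24, 1/3 · 1/7 = 1/21, 1/3 · 1/56 = 1/168; summing to 2/21.
Dividing through by the total gives posterior P(r = 1 | data) = 7/16, P(r = 2 | data) = 1/2, P(r = 5 | data) = 1/16.
The predictive probability is P(orange next | data) = (0)(7/16) + (1/4)(1/2) + (1)(1/16) = 3/16.

0.188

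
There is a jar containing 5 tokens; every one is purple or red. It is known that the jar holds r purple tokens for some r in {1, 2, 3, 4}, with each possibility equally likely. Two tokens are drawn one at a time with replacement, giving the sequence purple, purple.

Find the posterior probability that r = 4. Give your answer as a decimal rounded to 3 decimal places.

Under each hypothesis, the probability of the observed sequence is: P(data | r = 1) = (1/5)(1/5) = 1/25; P(data | r = 2) = (2/5)(2/5) = 4/25; P(data | r = 3) = (3/5)(3/5) = 9/25; P(data | r = 4) = (4/5)(4/5) = 16/25.
Multiplying each by its prior: 1/4 · 1/25 = 1/100, 1/4 · 4/25 = 1/25, 1/4 · 9/25 = 9/100, 1/4 · 16/25 = 4/25; these sum to 3/10.
Hence P(r = 4 | data) = (4/25) / (3/10) = 8/15.

0.533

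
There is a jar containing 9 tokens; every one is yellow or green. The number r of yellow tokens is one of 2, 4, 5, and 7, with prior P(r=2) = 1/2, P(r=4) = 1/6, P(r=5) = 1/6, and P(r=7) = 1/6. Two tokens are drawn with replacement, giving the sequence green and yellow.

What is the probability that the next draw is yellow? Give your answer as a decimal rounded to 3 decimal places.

0.419

Under each hypothesis, the probability of the observed sequence is: P(data | r = 2) = (7/9)(2/9) = 14/81; P(data | r = 4) = (5/9)(4/9) = 20/81; P(data | r = 5) = (4/9)(5/9) = 20/81; P(data | r = 7) = (2/9)(7/9) = 14/81.
The prior-weighted likelihoods are 1/2 · 14/81 = 7/81, 1/6 · 20/81 = 10/243, 1/6 · 20/81 = 10/243, 1/6 · 14/81 = 7/243; summing to 16/81.
The posterior is then P(r = 2 | data) = 7/16, P(r = 4 | data) = 5/24, P(r = 5 | data) = 5/24, P(r = 7 | data) = 7/48.
So P(yellow next | data) = Σ P(yellow next | H) P(H | data) = (2/9)(7/16) + (4/9)(5/24) + (5/9)(5/24) + (7/9)(7/48) = 181/432.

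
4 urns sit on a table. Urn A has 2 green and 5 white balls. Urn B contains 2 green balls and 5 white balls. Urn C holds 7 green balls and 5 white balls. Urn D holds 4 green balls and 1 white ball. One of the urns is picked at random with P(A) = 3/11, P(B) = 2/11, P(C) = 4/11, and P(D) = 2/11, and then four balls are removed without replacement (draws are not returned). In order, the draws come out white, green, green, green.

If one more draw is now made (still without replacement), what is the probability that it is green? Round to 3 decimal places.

0.765

Under each hypothesis, the probability of the observed sequence is: P(data | urn A) = (5/7)(2/6)(1/5)(0/4) = 0; P(data | urn B) = (5/7)(2/6)(1/5)(0/4) = 0; P(data | urn C) = (5/12)(7/11)(6/10)(5/9) = 0.088384; P(data | urn D) = (1/5)(4/4)(3/3)(2/2) = 0.2.
The prior-weighted likelihoods are 3/11 · 0 = 0, 2/11 · 0 = 0, 4/11 · 0.088384 = 0.03214, 2/11 · 0.2 = 0.036364; summing to 0.068503.
Dividing through by the total gives posterior P(urn A | data) = 0, P(urn B | data) = 0, P(urn C | data) = 0.46917, P(urn D | data) = 0.53083.
So P(green next | data) = Σ P(green next | H) P(H | data) = (1/2)(0.46917) + (1)(0.53083) = 0.76542.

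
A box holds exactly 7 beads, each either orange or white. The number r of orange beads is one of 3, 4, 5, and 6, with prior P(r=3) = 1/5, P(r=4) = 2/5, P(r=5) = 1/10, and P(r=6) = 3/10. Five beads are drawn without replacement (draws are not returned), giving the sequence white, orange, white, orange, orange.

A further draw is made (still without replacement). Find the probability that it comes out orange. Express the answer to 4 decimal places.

0.4857

The likelihood of the observed sequence under each hypothesis: P(data | r = 3) = (4/7)(3/6)(3/5)(2/4)(1/3) = 1/35; P(data | r = 4) = (3/7)(4/6)(2/5)(3/4)(2/3) = 2/35; P(data | r = 5) = (2/7)(5/6)(1/5)(4/4)(3/3) = 1/21; P(data | r = 6) = (1/7)(6/6)(0/5) = 0.
Weighting by the prior gives 1/5 · 1/35 = 1/175, 2/5 · 2/35 = 4/175, 1/10 · 1/21 = 1/210, 3/10 · 0 = 0; summing to 1/30.
The posterior is then P(r = 3 | data) = 6/35, P(r = 4 | data) = 24/35, P(r = 5 | data) = 1/7, P(r = 6 | data) = 0.
So P(orange next | data) = Σ P(orange next | H) P(H | data) = (0)(6/35) + (1/2)(24/35) + (1)(1/7) = 17/35.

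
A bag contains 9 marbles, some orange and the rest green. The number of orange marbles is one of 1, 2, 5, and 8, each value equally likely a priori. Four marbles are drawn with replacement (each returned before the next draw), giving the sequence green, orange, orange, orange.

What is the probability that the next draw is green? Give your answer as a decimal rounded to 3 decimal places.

0.306

Under each hypothesis, the probability of the observed sequence is: P(data | r = 1) = (8/9)(1/9)(1/9)(1/9) = 0.0012193; P(data | r = 2) = (7/9)(2/9)(2/9)(2/9) = 0.0085353; P(data | r = 5) = (4/9)(5/9)(5/9)(5/9) = 0.076208; P(data | r = 8) = (1/9)(8/9)(8/9)(8/9) = 0.078037.
Multiplying each by its prior: 1/4 · 0.0012193 = 0.00030483, 1/4 · 0.0085353 = 0.0021338, 1/4 · 0.076208 = 0.019052, 1/4 · 0.078037 = 0.019509; summing to 0.041.
The posterior is then P(r = 1 | data) = 0.0074349, P(r = 2 | data) = 0.052045, P(r = 5 | data) = 0.46468, P(r = 8 | data) = 0.47584.
Averaging over the posterior, P(green next | data) = (8/9)(0.0074349) + (7/9)(0.052045) + (4/9)(0.46468) + (1/9)(0.47584) = 0.30648.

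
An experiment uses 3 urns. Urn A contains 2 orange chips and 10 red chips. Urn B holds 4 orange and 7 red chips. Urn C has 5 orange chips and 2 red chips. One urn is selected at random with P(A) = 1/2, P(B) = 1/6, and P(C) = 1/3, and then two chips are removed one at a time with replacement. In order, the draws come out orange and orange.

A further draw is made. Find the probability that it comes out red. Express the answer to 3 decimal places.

For each hypothesis, P(data | H) works out to: P(data | urn A) = (2/12)(2/12) = 0.027778; P(data | urn B) = (4/11)(4/11) = 0.13223; P(data | urn C) = (5/7)(5/7) = 0.5102.
The prior-weighted likelihoods are 1/2 · 0.027778 = 0.013889, 1/6 · 0.13223 = 0.022039, 1/3 · 0.5102 = 0.17007; with total 0.206.
Normalising, the posterior is P(urn A | data) = 0.067423, P(urn B | data) = 0.10699, P(urn C | data) = 0.82559.
So P(red next | data) = Σ P(red next | H) P(H | data) = (5/6)(0.067423) + (7/11)(0.10699) + (2/7)(0.82559) = 0.36015.

0.360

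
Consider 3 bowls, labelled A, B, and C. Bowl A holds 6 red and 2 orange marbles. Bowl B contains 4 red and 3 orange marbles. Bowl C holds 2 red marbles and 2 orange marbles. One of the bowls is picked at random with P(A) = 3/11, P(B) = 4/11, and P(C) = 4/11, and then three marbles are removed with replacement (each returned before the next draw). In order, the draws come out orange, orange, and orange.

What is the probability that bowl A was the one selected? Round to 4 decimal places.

0.0544

For each hypothesis, P(data | H) works out to: P(data | bowl A) = (2/8)(2/8)(2/8) = 0.015625; P(data | bowl B) = (3/7)(3/7)(3/7) = 0.078717; P(data | bowl C) = (2/4)(2/4)(2/4) = 0.125.
The prior-weighted likelihoods are 3/11 · 0.015625 = 0.0042614, 4/11 · 0.078717 = 0.028624, 4/11 · 0.125 = 0.045455; with total 0.07834.
By Bayes' rule, P(bowl A | data) = (0.0042614) / (0.07834) = 0.054396.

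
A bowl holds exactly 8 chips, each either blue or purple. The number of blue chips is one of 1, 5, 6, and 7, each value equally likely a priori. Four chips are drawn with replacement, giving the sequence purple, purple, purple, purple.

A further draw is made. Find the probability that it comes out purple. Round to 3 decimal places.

The likelihood of the observed sequence under each hypothesis: P(data | r = 1) = (7/8)(7/8)(7/8)(7/8) = 0.58618; P(data | r = 5) = (3/8)(3/8)(3/8)(3/8) = 0.019775; P(data | r = 6) = (2/8)(2/8)(2/8)(2/8) = 0.0039062; P(data | r = 7) = (1/8)(1/8)(1/8)(1/8) = 0.00024414.
Multiplying each by its prior: 1/4 · 0.58618 = 0.14655, 1/4 · 0.019775 = 0.0049438, 1/4 · 0.0039062 = 0.00097656, 1/4 · 0.00024414 = 6.1035e-05; with total 0.15253.
Dividing through by the total gives posterior P(r = 1 | data) = 0.96078, P(r = 5 | data) = 0.032413, P(r = 6 | data) = 0.0064026, P(r = 7 | data) = 0.00040016.
The predictive probability is P(purple next | data) = (7/8)(0.96078) + (3/8)(0.032413) + (1/4)(0.0064026) + (1/8)(0.00040016) = 0.85449.

0.854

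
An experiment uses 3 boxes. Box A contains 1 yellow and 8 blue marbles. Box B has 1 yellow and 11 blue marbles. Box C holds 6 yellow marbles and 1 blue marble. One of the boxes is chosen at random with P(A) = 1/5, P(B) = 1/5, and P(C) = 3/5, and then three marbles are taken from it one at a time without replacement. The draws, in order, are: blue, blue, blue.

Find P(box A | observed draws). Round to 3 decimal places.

For each hypothesis, P(data | H) works out to: P(data | box A) = (8/9)(7/8)(6/7) = 2/3; P(data | box B) = (11/12)(10/11)(9/10) = 3/4; P(data | box C) = (1/7)(0/6) = 0.
Weighting by the prior gives 1/5 · 2/3 = 2/15, 1/5 · 3/4 = 3/20, 3/5 · 0 = 0; these sum to 17/60.
Therefore the posterior P(box A | data) = (2/15) / (17/60) = 8/17.

0.471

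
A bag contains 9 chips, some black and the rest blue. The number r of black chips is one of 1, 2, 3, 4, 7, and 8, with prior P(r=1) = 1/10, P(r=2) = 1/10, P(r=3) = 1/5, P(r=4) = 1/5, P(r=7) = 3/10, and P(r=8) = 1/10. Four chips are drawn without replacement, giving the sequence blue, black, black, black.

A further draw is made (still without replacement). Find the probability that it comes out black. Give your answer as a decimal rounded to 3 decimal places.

Under each hypothesis, the probability of the observed sequence is: P(data | r = 1) = (8/9)(1/8)(0/7) = 0; P(data | r = 2) = (7/9)(2/8)(1/7)(0/6) = 0; P(data | r = 3) = (6/9)(3/8)(2/7)(1/6) = 1/84; P(data | r = 4) = (5/9)(4/8)(3/7)(2/6) = 5/126; P(data | r = 7) = (2/9)(7/8)(6/7)(5/6) = 5/36; P(data | r = 8) = (1/9)(8/8)(7/7)(6/6) = 1/9.
The prior-weighted likelihoods are 1/10 · 0 = 0, 1/10 · 0 = 0, 1/5 · 1/84 = 1/420, 1/5 · 5/126 = 1/126, 3/10 · 5/36 = 1/24, 1/10 · 1/9 = 1/90; these sum to 53/840.
The posterior is then P(r = 1 | data) = 0, P(r = 2 | data) = 0, P(r = 3 | data) = 2/53, P(r = 4 | data) = 20/159, P(r = 7 | data) = 35/53, P(r = 8 | data) = 28/159.
The predictive probability is P(black next | data) = (0)(2/53) + (1/5)(20/159) + (4/5)(35/53) + (1)(28/159) = 116/159.

0.730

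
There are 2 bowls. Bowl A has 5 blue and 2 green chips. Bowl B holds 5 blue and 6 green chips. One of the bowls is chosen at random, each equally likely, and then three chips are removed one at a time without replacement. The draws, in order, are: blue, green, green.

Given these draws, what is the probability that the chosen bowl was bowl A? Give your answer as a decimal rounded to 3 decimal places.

0.239

Compute the likelihood of the observed sequence for each case: P(data | bowl A) = (5/7)(2/6)(1/5) = 1/21; P(data | bowl B) = (5/11)(6/10)(5/9) = 5/33.
Weighting by the prior gives 1/2 · 1/21 = 1/42, 1/2 · 5/33 = 5/66; these sum to 23/231.
Therefore the posterior P(bowl A | data) = (1/42) / (23/231) = 11/46.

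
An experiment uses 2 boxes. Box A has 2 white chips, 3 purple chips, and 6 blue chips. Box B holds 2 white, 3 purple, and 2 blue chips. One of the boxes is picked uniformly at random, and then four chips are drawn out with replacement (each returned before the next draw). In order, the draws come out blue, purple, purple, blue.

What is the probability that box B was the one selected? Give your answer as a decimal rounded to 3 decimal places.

Under each hypothesis, the probability of the observed sequence is: P(data | box A) = (6/11)(3/11)(3/11)(6/11) = 0.02213; P(data | box B) = (2/7)(3/7)(3/7)(2/7) = 0.014994.
Multiplying each by its prior: 1/2 · 0.02213 = 0.011065, 1/2 · 0.014994 = 0.0074969; these sum to 0.018562.
Therefore the posterior P(box B | data) = (0.0074969) / (0.018562) = 0.40389.

0.404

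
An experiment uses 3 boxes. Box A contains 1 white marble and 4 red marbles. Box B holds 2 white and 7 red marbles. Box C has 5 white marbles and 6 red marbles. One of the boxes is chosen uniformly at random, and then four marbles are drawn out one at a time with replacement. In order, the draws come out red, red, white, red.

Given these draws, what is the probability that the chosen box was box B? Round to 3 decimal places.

Under each hypothesis, the probability of the observed sequence is: P(data | box A) = (4/5)(4/5)(1/5)(4/5) = 0.1024; P(data | box B) = (7/9)(7/9)(2/9)(7/9) = 0.10456; P(data | box C) = (6/11)(6/11)(5/11)(6/11) = 0.073765.
Multiplying each by its prior: 1/3 · 0.1024 = 0.034133, 1/3 · 0.10456 = 0.034852, 1/3 · 0.073765 = 0.024588; summing to 0.093574.
By Bayes' rule, P(box B | data) = (0.034852) / (0.093574) = 0.37246.

0.372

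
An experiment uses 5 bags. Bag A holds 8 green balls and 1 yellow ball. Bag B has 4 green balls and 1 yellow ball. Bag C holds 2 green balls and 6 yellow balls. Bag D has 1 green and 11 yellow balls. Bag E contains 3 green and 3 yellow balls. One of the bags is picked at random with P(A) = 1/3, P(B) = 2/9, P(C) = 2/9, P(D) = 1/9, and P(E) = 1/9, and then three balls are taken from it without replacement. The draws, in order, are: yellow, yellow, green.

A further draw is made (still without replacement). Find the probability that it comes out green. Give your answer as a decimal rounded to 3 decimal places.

0.290

Compute the likelihood of the observed sequence for each case: P(data | bag A) = (1/9)(0/8) = 0; P(data | bag B) = (1/5)(0/4) = 0; P(data | bag C) = (6/8)(5/7)(2/6) = 5/28; P(data | bag D) = (11/12)(10/11)(1/10) = 1/12; P(data | bag E) = (3/6)(2/5)(3/4) = 3/20.
Multiplying each by its prior: 1/3 · 0 = 0, 2/9 · 0 = 0, 2/9 · 5/28 = 5/126, 1/9 · 1/12 = 1/108, 1/9 · 3/20 = 1/60; with total 62/945.
The posterior is then P(bag A | data) = 0, P(bag B | data) = 0, P(bag C | data) = 75/124, P(bag D | data) = 35/248, P(bag E | data) = 63/248.
So P(green next | data) = Σ P(green next | H) P(H | data) = (1/5)(75/124) + (0)(35/248) + (2/3)(63/248) = 9/31.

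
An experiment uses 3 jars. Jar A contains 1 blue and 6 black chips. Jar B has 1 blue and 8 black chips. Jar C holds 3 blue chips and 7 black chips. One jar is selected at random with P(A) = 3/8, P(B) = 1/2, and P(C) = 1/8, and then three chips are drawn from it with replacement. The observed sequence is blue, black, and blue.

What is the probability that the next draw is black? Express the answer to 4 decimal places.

0.8038

Under each hypothesis, the probability of the observed sequence is: P(data | jar A) = (1/7)(6/7)(1/7) = 0.017493; P(data | jar B) = (1/9)(8/9)(1/9) = 0.010974; P(data | jar C) = (3/10)(7/10)(3/10) = 0.063.
Multiplying each by its prior: 3/8 · 0.017493 = 0.0065598, 1/2 · 0.010974 = 0.005487, 1/8 · 0.063 = 0.007875; with total 0.019922.
Normalising, the posterior is P(jar A | data) = 0.32928, P(jar B | data) = 0.27543, P(jar C | data) = 0.3953.
The predictive probability is P(black next | data) = (6/7)(0.32928) + (8/9)(0.27543) + (7/10)(0.3953) = 0.80377.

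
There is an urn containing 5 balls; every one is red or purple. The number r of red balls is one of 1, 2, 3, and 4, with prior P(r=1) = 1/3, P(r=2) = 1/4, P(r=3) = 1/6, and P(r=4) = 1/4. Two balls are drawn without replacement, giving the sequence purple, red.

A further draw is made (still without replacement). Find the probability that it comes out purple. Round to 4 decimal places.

0.5517

Under each hypothesis, the probability of the observed sequence is: P(data | r = 1) = (4/5)(1/4) = 1/5; P(data | r = 2) = (3/5)(2/4) = 3/10; P(data | r = 3) = (2/5)(3/4) = 3/10; P(data | r = 4) = (1/5)(4/4) = 1/5.
The prior-weighted likelihoods are 1/3 · 1/5 = 1/15, 1/4 · 3/10 = 3/40, 1/6 · 3/10 = 1/20, 1/4 · 1/5 = 1/20; these sum to 29/120.
Normalising, the posterior is P(r = 1 | data) = 8/29, P(r = 2 | data) = 9/29, P(r = 3 | data) = 6/29, P(r = 4 | data) = 6/29.
The predictive probability is P(purple next | data) = (1)(8/29) + (2/3)(9/29) + (1/3)(6/29) + (0)(6/29) = 16/29.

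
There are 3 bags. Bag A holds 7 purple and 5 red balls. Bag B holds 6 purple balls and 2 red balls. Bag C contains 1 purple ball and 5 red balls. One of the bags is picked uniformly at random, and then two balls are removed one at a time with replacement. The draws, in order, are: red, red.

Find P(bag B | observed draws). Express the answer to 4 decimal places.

0.0672

The likelihood of the observed sequence under each hypothesis: P(data | bag A) = (5/12)(5/12) = 25/144; P(data | bag B) = (2/8)(2/8) = 1/16; P(data | bag C) = (5/6)(5/6) = 25/36.
Multiplying each by its prior: 1/3 · 25/144 = 25/432, 1/3 · 1/16 = 1/48, 1/3 · 25/36 = 25/108; summing to 67/216.
By Bayes' rule, P(bag B | data) = (1/48) / (67/216) = 9/134.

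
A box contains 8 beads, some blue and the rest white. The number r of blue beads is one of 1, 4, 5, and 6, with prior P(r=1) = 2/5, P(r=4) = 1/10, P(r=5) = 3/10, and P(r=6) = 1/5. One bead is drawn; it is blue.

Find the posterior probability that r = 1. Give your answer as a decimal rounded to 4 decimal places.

0.1143

The likelihood of this draw under each hypothesis: P(data | r = 1) = (1/8) = 1/8; P(data | r = 4) = (4/8) = 1/2; P(data | r = 5) = (5/8) = 5/8; P(data | r = 6) = (6/8) = 3/4.
Multiplying each by its prior: 2/5 · 1/8 = 1/20, 1/10 · 1/2 = 1/20, 3/10 · 5/8 = 3/16, 1/5 · 3/4 = 3/20; summing to 7/16.
So P(r = 1 | data) = (1/20) / (7/16) = 4/35.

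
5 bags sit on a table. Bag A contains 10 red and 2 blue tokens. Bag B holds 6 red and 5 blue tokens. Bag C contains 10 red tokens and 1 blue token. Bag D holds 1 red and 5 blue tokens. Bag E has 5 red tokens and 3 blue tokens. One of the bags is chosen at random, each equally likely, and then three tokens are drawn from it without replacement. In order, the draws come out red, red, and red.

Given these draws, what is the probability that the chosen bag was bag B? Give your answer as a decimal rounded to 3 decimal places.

Under each hypothesis, the probability of the observed sequence is: P(data | bag A) = (10/12)(9/11)(8/10) = 0.54545; P(data | bag B) = (6/11)(5/10)(4/9) = 0.12121; P(data | bag C) = (10/11)(9/10)(8/9) = 0.72727; P(data | bag D) = (1/6)(0/5) = 0; P(data | bag E) = (5/8)(4/7)(3/6) = 0.17857.
Weighting by the prior gives 1/5 · 0.54545 = 0.10909, 1/5 · 0.12121 = 0.024242, 1/5 · 0.72727 = 0.14545, 1/5 · 0 = 0, 1/5 · 0.17857 = 0.035714; with total 0.3145.
Hence P(bag B | data) = (0.024242) / (0.3145) = 0.077082.

0.077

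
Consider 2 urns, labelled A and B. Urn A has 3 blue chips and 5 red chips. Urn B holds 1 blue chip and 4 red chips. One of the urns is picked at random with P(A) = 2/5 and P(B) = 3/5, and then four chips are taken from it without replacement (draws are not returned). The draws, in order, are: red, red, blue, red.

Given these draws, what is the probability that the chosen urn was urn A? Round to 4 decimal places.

0.2632

Under each hypothesis, the probability of the observed sequence is: P(data | urn A) = (5/8)(4/7)(3/6)(3/5) = 3/28; P(data | urn B) = (4/5)(3/4)(1/3)(2/2) = 1/5.
Weighting by the prior gives 2/5 · 3/28 = 3/70, 3/5 · 1/5 = 3/25; these sum to 57/350.
So P(urn A | data) = (3/70) / (57/350) = 5/19.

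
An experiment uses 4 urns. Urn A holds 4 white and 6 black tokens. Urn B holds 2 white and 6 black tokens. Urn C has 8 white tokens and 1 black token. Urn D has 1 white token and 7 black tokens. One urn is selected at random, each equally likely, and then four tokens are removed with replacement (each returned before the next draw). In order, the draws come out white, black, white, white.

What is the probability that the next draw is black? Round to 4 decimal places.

The likelihood of the observed sequence under each hypothesis: P(data | urn A) = (4/10)(6/10)(4/10)(4/10) = 0.0384; P(data | urn B) = (2/8)(6/8)(2/8)(2/8) = 0.011719; P(data | urn C) = (8/9)(1/9)(8/9)(8/9) = 0.078037; P(data | urn D) = (1/8)(7/8)(1/8)(1/8) = 0.001709.
The prior-weighted likelihoods are 1/4 · 0.0384 = 0.0096, 1/4 · 0.011719 = 0.0029297, 1/4 · 0.078037 = 0.019509, 1/4 · 0.001709 = 0.00042725; summing to 0.032466.
Normalising, the posterior is P(urn A | data) = 0.29569, P(urn B | data) = 0.090238, P(urn C | data) = 0.60091, P(urn D | data) = 0.01316.
Averaging over the posterior, P(black next | data) = (3/5)(0.29569) + (3/4)(0.090238) + (1/9)(0.60091) + (7/8)(0.01316) = 0.32338.

0.3234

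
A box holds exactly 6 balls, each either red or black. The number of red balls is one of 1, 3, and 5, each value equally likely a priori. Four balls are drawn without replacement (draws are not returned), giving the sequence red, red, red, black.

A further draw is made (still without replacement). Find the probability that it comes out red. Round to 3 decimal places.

0.769

Under each hypothesis, the probability of the observed sequence is: P(data | r = 1) = (1/6)(0/5) = 0; P(data | r = 3) = (3/6)(2/5)(1/4)(3/3) = 1/20; P(data | r = 5) = (5/6)(4/5)(3/4)(1/3) = 1/6.
Weighting by the prior gives 1/3 · 0 = 0, 1/3 · 1/20 = 1/60, 1/3 · 1/6 = 1/18; with total 13/180.
Dividing through by the total gives posterior P(r = 1 | data) = 0, P(r = 3 | data) = 3/13, P(r = 5 | data) = 10/13.
So P(red next | data) = Σ P(red next | H) P(H | data) = (0)(3/13) + (1)(10/13) = 10/13.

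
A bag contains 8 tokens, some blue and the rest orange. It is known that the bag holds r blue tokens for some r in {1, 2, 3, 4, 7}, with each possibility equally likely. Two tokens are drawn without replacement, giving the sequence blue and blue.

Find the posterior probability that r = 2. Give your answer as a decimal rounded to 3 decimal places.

0.032

The likelihood of the observed sequence under each hypothesis: P(data | r = 1) = (1/8)(0/7) = 0; P(data | r = 2) = (2/8)(1/7) = 1/28; P(data | r = 3) = (3/8)(2/7) = 3/28; P(data | r = 4) = (4/8)(3/7) = 3/14; P(data | r = 7) = (7/8)(6/7) = 3/4.
Weighting by the prior gives 1/5 · 0 = 0, 1/5 · 1/28 = 1/140, 1/5 · 3/28 = 3/140, 1/5 · 3/14 = 3/70, 1/5 · 3/4 = 3/20; summing to 31/140.
So P(r = 2 | data) = (1/140) / (31/140) = 1/31.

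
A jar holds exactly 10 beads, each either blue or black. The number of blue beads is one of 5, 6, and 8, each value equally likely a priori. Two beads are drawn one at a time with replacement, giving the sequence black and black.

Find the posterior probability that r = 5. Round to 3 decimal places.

0.556

For each hypothesis, P(data | H) works out to: P(data | r = 5) = (5/10)(5/10) = 1/4; P(data | r = 6) = (4/10)(4/10) = 4/25; P(data | r = 8) = (2/10)(2/10) = 1/25.
Weighting by the prior gives 1/3 · 1/4 = 1/12, 1/3 · 4/25 = 4/75, 1/3 · 1/25 = 1/75; these sum to 3/20.
Therefore the posterior P(r = 5 | data) = (1/12) / (3/20) = 5/9.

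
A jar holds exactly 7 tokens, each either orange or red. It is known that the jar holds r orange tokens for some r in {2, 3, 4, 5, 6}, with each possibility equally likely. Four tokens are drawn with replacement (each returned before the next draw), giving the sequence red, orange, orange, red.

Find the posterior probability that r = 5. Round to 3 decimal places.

0.191

Under each hypothesis, the probability of the observed sequence is: P(data | r = 2) = (5/7)(2/7)(2/7)(5/7) = 0.041649; P(data | r = 3) = (4/7)(3/7)(3/7)(4/7) = 0.059975; P(data | r = 4) = (3/7)(4/7)(4/7)(3/7) = 0.059975; P(data | r = 5) = (2/7)(5/7)(5/7)(2/7) = 0.041649; P(data | r = 6) = (1/7)(6/7)(6/7)(1/7) = 0.014994.
The prior-weighted likelihoods are 1/5 · 0.041649 = 0.0083299, 1/5 · 0.059975 = 0.011995, 1/5 · 0.059975 = 0.011995, 1/5 · 0.041649 = 0.0083299, 1/5 · 0.014994 = 0.0029988; with total 0.043648.
By Bayes' rule, P(r = 5 | data) = (0.0083299) / (0.043648) = 0.19084.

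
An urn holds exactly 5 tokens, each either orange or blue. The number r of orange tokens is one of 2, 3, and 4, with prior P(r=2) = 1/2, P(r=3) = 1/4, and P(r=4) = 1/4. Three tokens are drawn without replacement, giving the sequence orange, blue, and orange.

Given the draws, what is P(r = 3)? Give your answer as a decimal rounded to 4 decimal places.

0.3333

Under each hypothesis, the probability of the observed sequence is: P(data | r = 2) = (2/5)(3/4)(1/3) = 1/10; P(data | r = 3) = (3/5)(2/4)(2/3) = 1/5; P(data | r = 4) = (4/5)(1/4)(3/3) = 1/5.
The prior-weighted likelihoods are 1/2 · 1/10 = 1/20, 1/4 · 1/5 = 1/20, 1/4 · 1/5 = 1/20; with total 3/20.
By Bayes' rule, P(r = 3 | data) = (1/20) / (3/20) = 1/3.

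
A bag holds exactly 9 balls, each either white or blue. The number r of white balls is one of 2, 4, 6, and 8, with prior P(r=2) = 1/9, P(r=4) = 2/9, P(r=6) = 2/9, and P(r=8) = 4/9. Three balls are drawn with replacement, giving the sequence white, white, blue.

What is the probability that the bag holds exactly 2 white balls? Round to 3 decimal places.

For each hypothesis, P(data | H) works out to: P(data | r = 2) = (2/9)(2/9)(7/9) = 0.038409; P(data | r = 4) = (4/9)(4/9)(5/9) = 0.10974; P(data | r = 6) = (6/9)(6/9)(3/9) = 0.14815; P(data | r = 8) = (8/9)(8/9)(1/9) = 0.087791.
Weighting by the prior gives 1/9 · 0.038409 = 0.0042676, 2/9 · 0.10974 = 0.024387, 2/9 · 0.14815 = 0.032922, 4/9 · 0.087791 = 0.039018; these sum to 0.10059.
Hence P(r = 2 | data) = (0.0042676) / (0.10059) = 0.042424.

0.042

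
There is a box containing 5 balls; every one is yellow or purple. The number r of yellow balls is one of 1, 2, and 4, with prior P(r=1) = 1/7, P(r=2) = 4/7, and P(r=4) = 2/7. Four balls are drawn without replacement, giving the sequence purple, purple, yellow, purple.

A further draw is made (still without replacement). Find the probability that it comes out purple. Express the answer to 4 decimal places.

0.3333

The likelihood of the observed sequence under each hypothesis: P(data | r = 1) = (4/5)(3/4)(1/3)(2/2) = 1/5; P(data | r = 2) = (3/5)(2/4)(2/3)(1/2) = 1/10; P(data | r = 4) = (1/5)(0/4) = 0.
Multiplying each by its prior: 1/7 · 1/5 = 1/35, 4/7 · 1/10 = 2/35, 2/7 · 0 = 0; with total 3/35.
The posterior is then P(r = 1 | data) = 1/3, P(r = 2 | data) = 2/3, P(r = 4 | data) = 0.
Averaging over the posterior, P(purple next | data) = (1)(1/3) + (0)(2/3) = 1/3.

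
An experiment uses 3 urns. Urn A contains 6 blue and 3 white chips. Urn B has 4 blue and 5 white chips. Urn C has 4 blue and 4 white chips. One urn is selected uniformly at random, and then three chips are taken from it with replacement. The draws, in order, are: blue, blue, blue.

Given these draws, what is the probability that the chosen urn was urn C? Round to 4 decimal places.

0.2455

Compute the likelihood of the observed sequence for each case: P(data | urn A) = (6/9)(6/9)(6/9) = 0.2963; P(data | urn B) = (4/9)(4/9)(4/9) = 0.087791; P(data | urn C) = (4/8)(4/8)(4/8) = 0.125.
Weighting by the prior gives 1/3 · 0.2963 = 0.098765, 1/3 · 0.087791 = 0.029264, 1/3 · 0.125 = 0.041667; with total 0.1697.
By Bayes' rule, P(urn C | data) = (0.041667) / (0.1697) = 0.24554.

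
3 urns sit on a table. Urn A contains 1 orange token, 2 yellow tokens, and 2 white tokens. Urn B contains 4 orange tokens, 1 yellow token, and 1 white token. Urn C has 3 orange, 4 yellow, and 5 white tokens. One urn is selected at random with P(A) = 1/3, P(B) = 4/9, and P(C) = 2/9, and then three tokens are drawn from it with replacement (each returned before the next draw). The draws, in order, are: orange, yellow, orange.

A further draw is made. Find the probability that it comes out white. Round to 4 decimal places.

Compute the likelihood of the observed sequence for each case: P(data | urn A) = (1/5)(2/5)(1/5) = 0.016; P(data | urn B) = (4/6)(1/6)(4/6) = 0.074074; P(data | urn C) = (3/12)(4/12)(3/12) = 0.020833.
The prior-weighted likelihoods are 1/3 · 0.016 = 0.0053333, 4/9 · 0.074074 = 0.032922, 2/9 · 0.020833 = 0.0046296; with total 0.042885.
Dividing through by the total gives posterior P(urn A | data) = 0.12436, P(urn B | data) = 0.76768, P(urn C | data) = 0.10796.
Averaging over the posterior, P(white next | data) = (2/5)(0.12436) + (1/6)(0.76768) + (5/12)(0.10796) = 0.22267.

0.2227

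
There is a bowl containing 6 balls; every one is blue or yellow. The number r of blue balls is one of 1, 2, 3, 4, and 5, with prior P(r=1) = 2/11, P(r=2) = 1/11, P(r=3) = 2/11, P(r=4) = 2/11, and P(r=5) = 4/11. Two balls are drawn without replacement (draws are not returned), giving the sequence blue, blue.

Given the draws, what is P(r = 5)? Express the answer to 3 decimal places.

0.678

For each hypothesis, P(data | H) works out to: P(data | r = 1) = (1/6)(0/5) = 0; P(data | r = 2) = (2/6)(1/5) = 1/15; P(data | r = 3) = (3/6)(2/5) = 1/5; P(data | r = 4) = (4/6)(3/5) = 2/5; P(data | r = 5) = (5/6)(4/5) = 2/3.
Multiplying each by its prior: 2/11 · 0 = 0, 1/11 · 1/15 = 1/165, 2/11 · 1/5 = 2/55, 2/11 · 2/5 = 4/55, 4/11 · 2/3 = 8/33; summing to 59/165.
Hence P(r = 5 | data) = (8/33) / (59/165) = 40/59.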